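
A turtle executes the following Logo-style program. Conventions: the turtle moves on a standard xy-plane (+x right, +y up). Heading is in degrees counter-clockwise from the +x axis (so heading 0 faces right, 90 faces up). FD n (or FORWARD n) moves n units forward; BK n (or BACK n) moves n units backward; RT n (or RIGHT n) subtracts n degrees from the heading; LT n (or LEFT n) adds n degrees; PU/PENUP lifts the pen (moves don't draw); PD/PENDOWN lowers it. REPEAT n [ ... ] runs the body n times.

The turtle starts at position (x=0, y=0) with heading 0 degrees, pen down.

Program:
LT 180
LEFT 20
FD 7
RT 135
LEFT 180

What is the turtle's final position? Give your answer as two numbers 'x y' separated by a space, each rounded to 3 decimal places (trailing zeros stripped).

Executing turtle program step by step:
Start: pos=(0,0), heading=0, pen down
LT 180: heading 0 -> 180
LT 20: heading 180 -> 200
FD 7: (0,0) -> (-6.578,-2.394) [heading=200, draw]
RT 135: heading 200 -> 65
LT 180: heading 65 -> 245
Final: pos=(-6.578,-2.394), heading=245, 1 segment(s) drawn

Answer: -6.578 -2.394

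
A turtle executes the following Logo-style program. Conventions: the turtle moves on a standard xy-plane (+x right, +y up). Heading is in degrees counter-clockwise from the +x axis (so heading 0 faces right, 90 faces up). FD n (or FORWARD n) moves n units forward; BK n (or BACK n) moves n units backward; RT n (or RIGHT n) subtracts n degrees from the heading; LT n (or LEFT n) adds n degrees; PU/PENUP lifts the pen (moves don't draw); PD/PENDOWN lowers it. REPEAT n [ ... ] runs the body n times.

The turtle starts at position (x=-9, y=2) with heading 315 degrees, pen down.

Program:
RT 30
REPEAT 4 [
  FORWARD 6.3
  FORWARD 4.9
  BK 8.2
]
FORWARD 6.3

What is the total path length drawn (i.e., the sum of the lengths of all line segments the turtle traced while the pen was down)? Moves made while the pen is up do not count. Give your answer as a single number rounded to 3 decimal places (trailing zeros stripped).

Answer: 83.9

Derivation:
Executing turtle program step by step:
Start: pos=(-9,2), heading=315, pen down
RT 30: heading 315 -> 285
REPEAT 4 [
  -- iteration 1/4 --
  FD 6.3: (-9,2) -> (-7.369,-4.085) [heading=285, draw]
  FD 4.9: (-7.369,-4.085) -> (-6.101,-8.818) [heading=285, draw]
  BK 8.2: (-6.101,-8.818) -> (-8.224,-0.898) [heading=285, draw]
  -- iteration 2/4 --
  FD 6.3: (-8.224,-0.898) -> (-6.593,-6.983) [heading=285, draw]
  FD 4.9: (-6.593,-6.983) -> (-5.325,-11.716) [heading=285, draw]
  BK 8.2: (-5.325,-11.716) -> (-7.447,-3.796) [heading=285, draw]
  -- iteration 3/4 --
  FD 6.3: (-7.447,-3.796) -> (-5.817,-9.881) [heading=285, draw]
  FD 4.9: (-5.817,-9.881) -> (-4.548,-14.614) [heading=285, draw]
  BK 8.2: (-4.548,-14.614) -> (-6.671,-6.693) [heading=285, draw]
  -- iteration 4/4 --
  FD 6.3: (-6.671,-6.693) -> (-5.04,-12.779) [heading=285, draw]
  FD 4.9: (-5.04,-12.779) -> (-3.772,-17.512) [heading=285, draw]
  BK 8.2: (-3.772,-17.512) -> (-5.894,-9.591) [heading=285, draw]
]
FD 6.3: (-5.894,-9.591) -> (-4.264,-15.676) [heading=285, draw]
Final: pos=(-4.264,-15.676), heading=285, 13 segment(s) drawn

Segment lengths:
  seg 1: (-9,2) -> (-7.369,-4.085), length = 6.3
  seg 2: (-7.369,-4.085) -> (-6.101,-8.818), length = 4.9
  seg 3: (-6.101,-8.818) -> (-8.224,-0.898), length = 8.2
  seg 4: (-8.224,-0.898) -> (-6.593,-6.983), length = 6.3
  seg 5: (-6.593,-6.983) -> (-5.325,-11.716), length = 4.9
  seg 6: (-5.325,-11.716) -> (-7.447,-3.796), length = 8.2
  seg 7: (-7.447,-3.796) -> (-5.817,-9.881), length = 6.3
  seg 8: (-5.817,-9.881) -> (-4.548,-14.614), length = 4.9
  seg 9: (-4.548,-14.614) -> (-6.671,-6.693), length = 8.2
  seg 10: (-6.671,-6.693) -> (-5.04,-12.779), length = 6.3
  seg 11: (-5.04,-12.779) -> (-3.772,-17.512), length = 4.9
  seg 12: (-3.772,-17.512) -> (-5.894,-9.591), length = 8.2
  seg 13: (-5.894,-9.591) -> (-4.264,-15.676), length = 6.3
Total = 83.9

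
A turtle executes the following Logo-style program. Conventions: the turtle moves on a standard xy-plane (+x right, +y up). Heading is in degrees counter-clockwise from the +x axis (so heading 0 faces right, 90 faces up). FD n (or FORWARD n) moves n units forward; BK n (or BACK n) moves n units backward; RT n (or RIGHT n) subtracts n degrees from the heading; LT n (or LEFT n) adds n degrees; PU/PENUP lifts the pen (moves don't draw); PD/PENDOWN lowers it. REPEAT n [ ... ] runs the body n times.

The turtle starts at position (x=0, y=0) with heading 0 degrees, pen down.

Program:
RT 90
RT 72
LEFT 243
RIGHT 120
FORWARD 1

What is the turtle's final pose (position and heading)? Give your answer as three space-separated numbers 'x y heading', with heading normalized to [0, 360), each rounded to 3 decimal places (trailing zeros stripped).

Answer: 0.777 -0.629 321

Derivation:
Executing turtle program step by step:
Start: pos=(0,0), heading=0, pen down
RT 90: heading 0 -> 270
RT 72: heading 270 -> 198
LT 243: heading 198 -> 81
RT 120: heading 81 -> 321
FD 1: (0,0) -> (0.777,-0.629) [heading=321, draw]
Final: pos=(0.777,-0.629), heading=321, 1 segment(s) drawn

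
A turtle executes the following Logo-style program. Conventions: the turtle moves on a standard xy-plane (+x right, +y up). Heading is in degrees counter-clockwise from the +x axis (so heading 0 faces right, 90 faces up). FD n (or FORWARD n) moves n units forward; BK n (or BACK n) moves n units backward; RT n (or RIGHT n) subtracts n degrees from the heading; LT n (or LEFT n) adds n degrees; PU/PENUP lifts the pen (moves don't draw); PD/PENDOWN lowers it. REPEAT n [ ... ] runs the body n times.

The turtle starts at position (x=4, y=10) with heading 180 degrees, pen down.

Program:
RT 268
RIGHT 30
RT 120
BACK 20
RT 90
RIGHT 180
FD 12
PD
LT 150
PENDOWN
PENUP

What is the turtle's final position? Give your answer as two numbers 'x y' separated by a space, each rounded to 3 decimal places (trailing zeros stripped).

Answer: 4.422 -13.32

Derivation:
Executing turtle program step by step:
Start: pos=(4,10), heading=180, pen down
RT 268: heading 180 -> 272
RT 30: heading 272 -> 242
RT 120: heading 242 -> 122
BK 20: (4,10) -> (14.598,-6.961) [heading=122, draw]
RT 90: heading 122 -> 32
RT 180: heading 32 -> 212
FD 12: (14.598,-6.961) -> (4.422,-13.32) [heading=212, draw]
PD: pen down
LT 150: heading 212 -> 2
PD: pen down
PU: pen up
Final: pos=(4.422,-13.32), heading=2, 2 segment(s) drawn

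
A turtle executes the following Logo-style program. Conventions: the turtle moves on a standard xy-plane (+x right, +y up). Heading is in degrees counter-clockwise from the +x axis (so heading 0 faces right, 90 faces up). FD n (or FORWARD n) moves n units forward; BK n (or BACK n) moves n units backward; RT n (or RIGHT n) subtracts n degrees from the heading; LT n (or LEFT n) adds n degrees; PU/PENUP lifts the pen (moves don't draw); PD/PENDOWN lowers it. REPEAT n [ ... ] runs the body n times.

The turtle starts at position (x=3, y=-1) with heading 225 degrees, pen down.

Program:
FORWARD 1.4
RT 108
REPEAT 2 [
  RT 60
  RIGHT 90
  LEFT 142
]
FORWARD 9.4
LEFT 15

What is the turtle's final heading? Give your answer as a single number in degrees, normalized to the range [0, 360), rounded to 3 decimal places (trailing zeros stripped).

Executing turtle program step by step:
Start: pos=(3,-1), heading=225, pen down
FD 1.4: (3,-1) -> (2.01,-1.99) [heading=225, draw]
RT 108: heading 225 -> 117
REPEAT 2 [
  -- iteration 1/2 --
  RT 60: heading 117 -> 57
  RT 90: heading 57 -> 327
  LT 142: heading 327 -> 109
  -- iteration 2/2 --
  RT 60: heading 109 -> 49
  RT 90: heading 49 -> 319
  LT 142: heading 319 -> 101
]
FD 9.4: (2.01,-1.99) -> (0.216,7.237) [heading=101, draw]
LT 15: heading 101 -> 116
Final: pos=(0.216,7.237), heading=116, 2 segment(s) drawn

Answer: 116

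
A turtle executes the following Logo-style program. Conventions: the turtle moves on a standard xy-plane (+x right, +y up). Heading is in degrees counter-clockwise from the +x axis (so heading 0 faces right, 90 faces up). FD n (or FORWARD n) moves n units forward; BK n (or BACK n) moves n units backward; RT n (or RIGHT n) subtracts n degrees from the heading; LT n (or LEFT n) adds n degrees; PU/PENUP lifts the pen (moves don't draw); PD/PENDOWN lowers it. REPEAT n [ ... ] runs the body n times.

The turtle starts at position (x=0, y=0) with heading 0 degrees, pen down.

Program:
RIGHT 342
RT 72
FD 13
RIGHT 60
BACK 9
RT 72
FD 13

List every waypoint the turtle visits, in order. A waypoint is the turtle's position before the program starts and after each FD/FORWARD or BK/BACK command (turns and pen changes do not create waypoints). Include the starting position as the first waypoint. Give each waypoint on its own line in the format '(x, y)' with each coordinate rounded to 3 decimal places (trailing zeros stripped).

Executing turtle program step by step:
Start: pos=(0,0), heading=0, pen down
RT 342: heading 0 -> 18
RT 72: heading 18 -> 306
FD 13: (0,0) -> (7.641,-10.517) [heading=306, draw]
RT 60: heading 306 -> 246
BK 9: (7.641,-10.517) -> (11.302,-2.295) [heading=246, draw]
RT 72: heading 246 -> 174
FD 13: (11.302,-2.295) -> (-1.627,-0.936) [heading=174, draw]
Final: pos=(-1.627,-0.936), heading=174, 3 segment(s) drawn
Waypoints (4 total):
(0, 0)
(7.641, -10.517)
(11.302, -2.295)
(-1.627, -0.936)

Answer: (0, 0)
(7.641, -10.517)
(11.302, -2.295)
(-1.627, -0.936)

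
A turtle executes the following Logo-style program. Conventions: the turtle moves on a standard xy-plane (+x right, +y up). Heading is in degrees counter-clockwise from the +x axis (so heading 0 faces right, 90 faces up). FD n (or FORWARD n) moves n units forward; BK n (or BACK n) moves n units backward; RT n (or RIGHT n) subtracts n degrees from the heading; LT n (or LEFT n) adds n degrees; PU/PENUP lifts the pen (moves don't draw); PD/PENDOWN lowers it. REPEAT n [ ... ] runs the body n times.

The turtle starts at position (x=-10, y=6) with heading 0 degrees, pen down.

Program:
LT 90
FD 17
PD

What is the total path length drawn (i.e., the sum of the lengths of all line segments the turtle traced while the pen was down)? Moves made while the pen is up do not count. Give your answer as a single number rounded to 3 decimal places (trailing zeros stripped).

Executing turtle program step by step:
Start: pos=(-10,6), heading=0, pen down
LT 90: heading 0 -> 90
FD 17: (-10,6) -> (-10,23) [heading=90, draw]
PD: pen down
Final: pos=(-10,23), heading=90, 1 segment(s) drawn

Segment lengths:
  seg 1: (-10,6) -> (-10,23), length = 17
Total = 17

Answer: 17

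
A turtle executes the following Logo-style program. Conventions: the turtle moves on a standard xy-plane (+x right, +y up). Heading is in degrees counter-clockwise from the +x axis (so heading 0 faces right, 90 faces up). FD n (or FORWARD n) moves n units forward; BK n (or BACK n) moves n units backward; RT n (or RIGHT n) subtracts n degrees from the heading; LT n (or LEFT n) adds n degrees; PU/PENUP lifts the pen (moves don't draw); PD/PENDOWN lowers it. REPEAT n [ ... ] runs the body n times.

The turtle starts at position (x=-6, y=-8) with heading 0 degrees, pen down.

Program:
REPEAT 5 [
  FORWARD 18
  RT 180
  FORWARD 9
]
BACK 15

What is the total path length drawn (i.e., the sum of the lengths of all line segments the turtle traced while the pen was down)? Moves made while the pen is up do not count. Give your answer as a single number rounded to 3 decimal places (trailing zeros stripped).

Executing turtle program step by step:
Start: pos=(-6,-8), heading=0, pen down
REPEAT 5 [
  -- iteration 1/5 --
  FD 18: (-6,-8) -> (12,-8) [heading=0, draw]
  RT 180: heading 0 -> 180
  FD 9: (12,-8) -> (3,-8) [heading=180, draw]
  -- iteration 2/5 --
  FD 18: (3,-8) -> (-15,-8) [heading=180, draw]
  RT 180: heading 180 -> 0
  FD 9: (-15,-8) -> (-6,-8) [heading=0, draw]
  -- iteration 3/5 --
  FD 18: (-6,-8) -> (12,-8) [heading=0, draw]
  RT 180: heading 0 -> 180
  FD 9: (12,-8) -> (3,-8) [heading=180, draw]
  -- iteration 4/5 --
  FD 18: (3,-8) -> (-15,-8) [heading=180, draw]
  RT 180: heading 180 -> 0
  FD 9: (-15,-8) -> (-6,-8) [heading=0, draw]
  -- iteration 5/5 --
  FD 18: (-6,-8) -> (12,-8) [heading=0, draw]
  RT 180: heading 0 -> 180
  FD 9: (12,-8) -> (3,-8) [heading=180, draw]
]
BK 15: (3,-8) -> (18,-8) [heading=180, draw]
Final: pos=(18,-8), heading=180, 11 segment(s) drawn

Segment lengths:
  seg 1: (-6,-8) -> (12,-8), length = 18
  seg 2: (12,-8) -> (3,-8), length = 9
  seg 3: (3,-8) -> (-15,-8), length = 18
  seg 4: (-15,-8) -> (-6,-8), length = 9
  seg 5: (-6,-8) -> (12,-8), length = 18
  seg 6: (12,-8) -> (3,-8), length = 9
  seg 7: (3,-8) -> (-15,-8), length = 18
  seg 8: (-15,-8) -> (-6,-8), length = 9
  seg 9: (-6,-8) -> (12,-8), length = 18
  seg 10: (12,-8) -> (3,-8), length = 9
  seg 11: (3,-8) -> (18,-8), length = 15
Total = 150

Answer: 150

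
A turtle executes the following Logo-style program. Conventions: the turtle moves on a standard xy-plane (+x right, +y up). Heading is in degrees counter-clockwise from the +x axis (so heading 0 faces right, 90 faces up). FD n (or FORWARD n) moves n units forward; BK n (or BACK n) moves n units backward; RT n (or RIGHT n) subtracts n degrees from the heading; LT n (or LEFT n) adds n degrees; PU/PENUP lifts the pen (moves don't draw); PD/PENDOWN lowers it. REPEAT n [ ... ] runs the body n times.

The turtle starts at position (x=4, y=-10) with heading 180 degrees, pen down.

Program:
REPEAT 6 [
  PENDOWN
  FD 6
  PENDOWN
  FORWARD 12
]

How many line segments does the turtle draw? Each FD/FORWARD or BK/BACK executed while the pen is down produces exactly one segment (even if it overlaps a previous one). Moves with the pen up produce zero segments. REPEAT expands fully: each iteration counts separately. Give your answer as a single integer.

Answer: 12

Derivation:
Executing turtle program step by step:
Start: pos=(4,-10), heading=180, pen down
REPEAT 6 [
  -- iteration 1/6 --
  PD: pen down
  FD 6: (4,-10) -> (-2,-10) [heading=180, draw]
  PD: pen down
  FD 12: (-2,-10) -> (-14,-10) [heading=180, draw]
  -- iteration 2/6 --
  PD: pen down
  FD 6: (-14,-10) -> (-20,-10) [heading=180, draw]
  PD: pen down
  FD 12: (-20,-10) -> (-32,-10) [heading=180, draw]
  -- iteration 3/6 --
  PD: pen down
  FD 6: (-32,-10) -> (-38,-10) [heading=180, draw]
  PD: pen down
  FD 12: (-38,-10) -> (-50,-10) [heading=180, draw]
  -- iteration 4/6 --
  PD: pen down
  FD 6: (-50,-10) -> (-56,-10) [heading=180, draw]
  PD: pen down
  FD 12: (-56,-10) -> (-68,-10) [heading=180, draw]
  -- iteration 5/6 --
  PD: pen down
  FD 6: (-68,-10) -> (-74,-10) [heading=180, draw]
  PD: pen down
  FD 12: (-74,-10) -> (-86,-10) [heading=180, draw]
  -- iteration 6/6 --
  PD: pen down
  FD 6: (-86,-10) -> (-92,-10) [heading=180, draw]
  PD: pen down
  FD 12: (-92,-10) -> (-104,-10) [heading=180, draw]
]
Final: pos=(-104,-10), heading=180, 12 segment(s) drawn
Segments drawn: 12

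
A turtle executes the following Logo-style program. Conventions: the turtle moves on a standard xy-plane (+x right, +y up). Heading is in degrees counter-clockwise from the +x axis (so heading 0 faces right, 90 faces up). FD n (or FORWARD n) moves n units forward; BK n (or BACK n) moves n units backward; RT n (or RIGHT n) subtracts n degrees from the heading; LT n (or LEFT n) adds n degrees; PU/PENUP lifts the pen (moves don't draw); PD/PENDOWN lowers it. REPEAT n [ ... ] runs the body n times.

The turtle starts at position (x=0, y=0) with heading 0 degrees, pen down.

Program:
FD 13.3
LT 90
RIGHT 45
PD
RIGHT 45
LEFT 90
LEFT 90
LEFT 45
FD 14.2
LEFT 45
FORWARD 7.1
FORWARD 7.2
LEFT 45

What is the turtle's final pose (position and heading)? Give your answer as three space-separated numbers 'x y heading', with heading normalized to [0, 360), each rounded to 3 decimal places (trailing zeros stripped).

Answer: 3.259 -24.341 315

Derivation:
Executing turtle program step by step:
Start: pos=(0,0), heading=0, pen down
FD 13.3: (0,0) -> (13.3,0) [heading=0, draw]
LT 90: heading 0 -> 90
RT 45: heading 90 -> 45
PD: pen down
RT 45: heading 45 -> 0
LT 90: heading 0 -> 90
LT 90: heading 90 -> 180
LT 45: heading 180 -> 225
FD 14.2: (13.3,0) -> (3.259,-10.041) [heading=225, draw]
LT 45: heading 225 -> 270
FD 7.1: (3.259,-10.041) -> (3.259,-17.141) [heading=270, draw]
FD 7.2: (3.259,-17.141) -> (3.259,-24.341) [heading=270, draw]
LT 45: heading 270 -> 315
Final: pos=(3.259,-24.341), heading=315, 4 segment(s) drawn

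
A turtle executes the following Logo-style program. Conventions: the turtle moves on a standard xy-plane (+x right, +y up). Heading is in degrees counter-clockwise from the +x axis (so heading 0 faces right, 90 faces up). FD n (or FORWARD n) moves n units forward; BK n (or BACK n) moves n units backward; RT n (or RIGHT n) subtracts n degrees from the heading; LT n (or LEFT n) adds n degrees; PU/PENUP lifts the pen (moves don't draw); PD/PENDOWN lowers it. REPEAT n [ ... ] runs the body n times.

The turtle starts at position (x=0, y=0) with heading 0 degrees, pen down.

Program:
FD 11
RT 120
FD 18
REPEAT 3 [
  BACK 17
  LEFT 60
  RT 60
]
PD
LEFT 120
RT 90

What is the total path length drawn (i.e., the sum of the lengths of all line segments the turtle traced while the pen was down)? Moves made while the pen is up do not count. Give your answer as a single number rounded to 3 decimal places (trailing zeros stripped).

Answer: 80

Derivation:
Executing turtle program step by step:
Start: pos=(0,0), heading=0, pen down
FD 11: (0,0) -> (11,0) [heading=0, draw]
RT 120: heading 0 -> 240
FD 18: (11,0) -> (2,-15.588) [heading=240, draw]
REPEAT 3 [
  -- iteration 1/3 --
  BK 17: (2,-15.588) -> (10.5,-0.866) [heading=240, draw]
  LT 60: heading 240 -> 300
  RT 60: heading 300 -> 240
  -- iteration 2/3 --
  BK 17: (10.5,-0.866) -> (19,13.856) [heading=240, draw]
  LT 60: heading 240 -> 300
  RT 60: heading 300 -> 240
  -- iteration 3/3 --
  BK 17: (19,13.856) -> (27.5,28.579) [heading=240, draw]
  LT 60: heading 240 -> 300
  RT 60: heading 300 -> 240
]
PD: pen down
LT 120: heading 240 -> 0
RT 90: heading 0 -> 270
Final: pos=(27.5,28.579), heading=270, 5 segment(s) drawn

Segment lengths:
  seg 1: (0,0) -> (11,0), length = 11
  seg 2: (11,0) -> (2,-15.588), length = 18
  seg 3: (2,-15.588) -> (10.5,-0.866), length = 17
  seg 4: (10.5,-0.866) -> (19,13.856), length = 17
  seg 5: (19,13.856) -> (27.5,28.579), length = 17
Total = 80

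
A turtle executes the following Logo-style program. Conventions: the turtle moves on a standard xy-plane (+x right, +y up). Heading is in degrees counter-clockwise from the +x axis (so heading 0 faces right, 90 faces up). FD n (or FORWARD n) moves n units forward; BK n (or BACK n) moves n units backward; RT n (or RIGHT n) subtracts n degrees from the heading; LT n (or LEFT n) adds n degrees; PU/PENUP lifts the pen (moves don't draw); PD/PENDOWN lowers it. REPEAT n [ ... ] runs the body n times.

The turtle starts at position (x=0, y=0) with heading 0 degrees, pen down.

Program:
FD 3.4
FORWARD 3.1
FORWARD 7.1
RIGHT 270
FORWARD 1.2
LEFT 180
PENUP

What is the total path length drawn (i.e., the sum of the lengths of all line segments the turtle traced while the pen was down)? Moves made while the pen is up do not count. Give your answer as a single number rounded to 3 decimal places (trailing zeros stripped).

Executing turtle program step by step:
Start: pos=(0,0), heading=0, pen down
FD 3.4: (0,0) -> (3.4,0) [heading=0, draw]
FD 3.1: (3.4,0) -> (6.5,0) [heading=0, draw]
FD 7.1: (6.5,0) -> (13.6,0) [heading=0, draw]
RT 270: heading 0 -> 90
FD 1.2: (13.6,0) -> (13.6,1.2) [heading=90, draw]
LT 180: heading 90 -> 270
PU: pen up
Final: pos=(13.6,1.2), heading=270, 4 segment(s) drawn

Segment lengths:
  seg 1: (0,0) -> (3.4,0), length = 3.4
  seg 2: (3.4,0) -> (6.5,0), length = 3.1
  seg 3: (6.5,0) -> (13.6,0), length = 7.1
  seg 4: (13.6,0) -> (13.6,1.2), length = 1.2
Total = 14.8

Answer: 14.8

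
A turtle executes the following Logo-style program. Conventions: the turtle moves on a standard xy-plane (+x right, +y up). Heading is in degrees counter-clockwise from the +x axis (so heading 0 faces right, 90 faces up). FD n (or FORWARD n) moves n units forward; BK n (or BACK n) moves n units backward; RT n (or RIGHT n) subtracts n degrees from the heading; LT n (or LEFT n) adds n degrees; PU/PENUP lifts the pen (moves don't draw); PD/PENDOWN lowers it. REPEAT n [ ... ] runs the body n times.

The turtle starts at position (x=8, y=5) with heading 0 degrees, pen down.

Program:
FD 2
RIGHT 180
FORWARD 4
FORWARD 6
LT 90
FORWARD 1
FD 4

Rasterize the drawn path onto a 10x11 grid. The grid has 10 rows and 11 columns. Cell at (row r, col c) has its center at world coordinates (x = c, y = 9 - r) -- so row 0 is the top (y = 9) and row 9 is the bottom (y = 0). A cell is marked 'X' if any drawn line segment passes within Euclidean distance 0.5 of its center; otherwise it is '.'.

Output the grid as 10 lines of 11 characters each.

Segment 0: (8,5) -> (10,5)
Segment 1: (10,5) -> (6,5)
Segment 2: (6,5) -> (0,5)
Segment 3: (0,5) -> (0,4)
Segment 4: (0,4) -> (0,-0)

Answer: ...........
...........
...........
...........
XXXXXXXXXXX
X..........
X..........
X..........
X..........
X..........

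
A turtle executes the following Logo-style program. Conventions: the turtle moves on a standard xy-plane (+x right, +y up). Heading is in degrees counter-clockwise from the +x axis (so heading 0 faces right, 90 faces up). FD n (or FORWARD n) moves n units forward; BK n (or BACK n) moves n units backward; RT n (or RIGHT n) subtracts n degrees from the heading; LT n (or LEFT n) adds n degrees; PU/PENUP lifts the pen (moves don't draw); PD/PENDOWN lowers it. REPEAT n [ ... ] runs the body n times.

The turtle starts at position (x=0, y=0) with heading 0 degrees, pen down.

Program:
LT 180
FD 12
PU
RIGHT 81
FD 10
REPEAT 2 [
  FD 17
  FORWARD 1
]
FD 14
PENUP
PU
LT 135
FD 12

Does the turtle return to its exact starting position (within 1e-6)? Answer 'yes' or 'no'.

Executing turtle program step by step:
Start: pos=(0,0), heading=0, pen down
LT 180: heading 0 -> 180
FD 12: (0,0) -> (-12,0) [heading=180, draw]
PU: pen up
RT 81: heading 180 -> 99
FD 10: (-12,0) -> (-13.564,9.877) [heading=99, move]
REPEAT 2 [
  -- iteration 1/2 --
  FD 17: (-13.564,9.877) -> (-16.224,26.668) [heading=99, move]
  FD 1: (-16.224,26.668) -> (-16.38,27.655) [heading=99, move]
  -- iteration 2/2 --
  FD 17: (-16.38,27.655) -> (-19.04,44.446) [heading=99, move]
  FD 1: (-19.04,44.446) -> (-19.196,45.434) [heading=99, move]
]
FD 14: (-19.196,45.434) -> (-21.386,59.261) [heading=99, move]
PU: pen up
PU: pen up
LT 135: heading 99 -> 234
FD 12: (-21.386,59.261) -> (-28.439,49.553) [heading=234, move]
Final: pos=(-28.439,49.553), heading=234, 1 segment(s) drawn

Start position: (0, 0)
Final position: (-28.439, 49.553)
Distance = 57.134; >= 1e-6 -> NOT closed

Answer: no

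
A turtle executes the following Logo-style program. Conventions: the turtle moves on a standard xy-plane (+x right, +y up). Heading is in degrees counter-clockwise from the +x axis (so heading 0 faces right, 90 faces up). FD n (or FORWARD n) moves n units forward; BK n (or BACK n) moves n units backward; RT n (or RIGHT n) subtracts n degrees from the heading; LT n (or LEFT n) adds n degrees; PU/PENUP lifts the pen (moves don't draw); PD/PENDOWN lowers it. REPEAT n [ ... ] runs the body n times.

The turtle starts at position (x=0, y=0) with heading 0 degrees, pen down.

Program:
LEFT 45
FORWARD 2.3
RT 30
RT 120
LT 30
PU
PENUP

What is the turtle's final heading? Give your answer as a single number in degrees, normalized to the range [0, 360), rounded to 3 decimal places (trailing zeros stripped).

Executing turtle program step by step:
Start: pos=(0,0), heading=0, pen down
LT 45: heading 0 -> 45
FD 2.3: (0,0) -> (1.626,1.626) [heading=45, draw]
RT 30: heading 45 -> 15
RT 120: heading 15 -> 255
LT 30: heading 255 -> 285
PU: pen up
PU: pen up
Final: pos=(1.626,1.626), heading=285, 1 segment(s) drawn

Answer: 285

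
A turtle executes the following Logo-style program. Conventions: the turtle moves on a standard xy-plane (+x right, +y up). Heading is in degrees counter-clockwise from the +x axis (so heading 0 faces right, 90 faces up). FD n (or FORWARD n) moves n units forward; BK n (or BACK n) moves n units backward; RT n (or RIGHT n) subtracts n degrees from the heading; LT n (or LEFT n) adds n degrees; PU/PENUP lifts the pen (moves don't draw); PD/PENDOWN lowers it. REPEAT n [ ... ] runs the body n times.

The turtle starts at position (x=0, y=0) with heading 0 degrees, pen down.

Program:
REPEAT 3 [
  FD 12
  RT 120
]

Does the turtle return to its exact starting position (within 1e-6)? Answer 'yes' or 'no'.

Executing turtle program step by step:
Start: pos=(0,0), heading=0, pen down
REPEAT 3 [
  -- iteration 1/3 --
  FD 12: (0,0) -> (12,0) [heading=0, draw]
  RT 120: heading 0 -> 240
  -- iteration 2/3 --
  FD 12: (12,0) -> (6,-10.392) [heading=240, draw]
  RT 120: heading 240 -> 120
  -- iteration 3/3 --
  FD 12: (6,-10.392) -> (0,0) [heading=120, draw]
  RT 120: heading 120 -> 0
]
Final: pos=(0,0), heading=0, 3 segment(s) drawn

Start position: (0, 0)
Final position: (0, 0)
Distance = 0; < 1e-6 -> CLOSED

Answer: yes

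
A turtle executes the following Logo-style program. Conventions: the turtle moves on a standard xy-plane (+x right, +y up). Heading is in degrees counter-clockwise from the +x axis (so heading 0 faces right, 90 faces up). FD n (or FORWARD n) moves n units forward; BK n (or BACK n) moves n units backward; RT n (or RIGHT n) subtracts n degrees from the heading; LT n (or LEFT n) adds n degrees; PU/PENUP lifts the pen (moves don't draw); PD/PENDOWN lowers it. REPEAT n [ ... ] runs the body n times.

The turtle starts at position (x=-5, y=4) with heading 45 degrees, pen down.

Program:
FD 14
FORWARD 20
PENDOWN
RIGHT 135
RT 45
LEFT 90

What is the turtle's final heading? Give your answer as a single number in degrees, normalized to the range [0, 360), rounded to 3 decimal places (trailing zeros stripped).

Executing turtle program step by step:
Start: pos=(-5,4), heading=45, pen down
FD 14: (-5,4) -> (4.899,13.899) [heading=45, draw]
FD 20: (4.899,13.899) -> (19.042,28.042) [heading=45, draw]
PD: pen down
RT 135: heading 45 -> 270
RT 45: heading 270 -> 225
LT 90: heading 225 -> 315
Final: pos=(19.042,28.042), heading=315, 2 segment(s) drawn

Answer: 315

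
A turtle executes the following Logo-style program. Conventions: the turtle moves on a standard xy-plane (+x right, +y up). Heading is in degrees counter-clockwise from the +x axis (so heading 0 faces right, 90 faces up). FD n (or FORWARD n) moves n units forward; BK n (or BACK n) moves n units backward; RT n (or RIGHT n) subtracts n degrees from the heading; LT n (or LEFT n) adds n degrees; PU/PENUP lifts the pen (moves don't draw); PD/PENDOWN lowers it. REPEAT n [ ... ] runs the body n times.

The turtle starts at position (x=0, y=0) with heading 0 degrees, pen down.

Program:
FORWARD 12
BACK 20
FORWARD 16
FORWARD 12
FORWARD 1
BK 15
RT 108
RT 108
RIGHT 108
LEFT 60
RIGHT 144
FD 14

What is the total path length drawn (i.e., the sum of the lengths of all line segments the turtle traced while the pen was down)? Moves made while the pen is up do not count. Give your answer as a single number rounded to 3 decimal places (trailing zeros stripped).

Executing turtle program step by step:
Start: pos=(0,0), heading=0, pen down
FD 12: (0,0) -> (12,0) [heading=0, draw]
BK 20: (12,0) -> (-8,0) [heading=0, draw]
FD 16: (-8,0) -> (8,0) [heading=0, draw]
FD 12: (8,0) -> (20,0) [heading=0, draw]
FD 1: (20,0) -> (21,0) [heading=0, draw]
BK 15: (21,0) -> (6,0) [heading=0, draw]
RT 108: heading 0 -> 252
RT 108: heading 252 -> 144
RT 108: heading 144 -> 36
LT 60: heading 36 -> 96
RT 144: heading 96 -> 312
FD 14: (6,0) -> (15.368,-10.404) [heading=312, draw]
Final: pos=(15.368,-10.404), heading=312, 7 segment(s) drawn

Segment lengths:
  seg 1: (0,0) -> (12,0), length = 12
  seg 2: (12,0) -> (-8,0), length = 20
  seg 3: (-8,0) -> (8,0), length = 16
  seg 4: (8,0) -> (20,0), length = 12
  seg 5: (20,0) -> (21,0), length = 1
  seg 6: (21,0) -> (6,0), length = 15
  seg 7: (6,0) -> (15.368,-10.404), length = 14
Total = 90

Answer: 90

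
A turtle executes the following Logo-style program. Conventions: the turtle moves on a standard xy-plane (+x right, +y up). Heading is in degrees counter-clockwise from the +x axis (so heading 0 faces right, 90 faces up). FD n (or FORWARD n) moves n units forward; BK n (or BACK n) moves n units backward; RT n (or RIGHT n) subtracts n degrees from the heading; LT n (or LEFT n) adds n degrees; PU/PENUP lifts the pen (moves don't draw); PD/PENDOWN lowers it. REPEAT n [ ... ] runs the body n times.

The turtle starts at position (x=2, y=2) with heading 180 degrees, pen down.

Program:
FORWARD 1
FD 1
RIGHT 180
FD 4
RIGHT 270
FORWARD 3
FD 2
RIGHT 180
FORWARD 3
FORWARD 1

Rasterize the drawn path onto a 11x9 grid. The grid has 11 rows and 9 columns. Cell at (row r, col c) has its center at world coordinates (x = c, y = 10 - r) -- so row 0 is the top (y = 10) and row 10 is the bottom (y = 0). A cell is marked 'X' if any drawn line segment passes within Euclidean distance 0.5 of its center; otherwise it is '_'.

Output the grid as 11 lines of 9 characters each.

Segment 0: (2,2) -> (1,2)
Segment 1: (1,2) -> (0,2)
Segment 2: (0,2) -> (4,2)
Segment 3: (4,2) -> (4,5)
Segment 4: (4,5) -> (4,7)
Segment 5: (4,7) -> (4,4)
Segment 6: (4,4) -> (4,3)

Answer: _________
_________
_________
____X____
____X____
____X____
____X____
____X____
XXXXX____
_________
_________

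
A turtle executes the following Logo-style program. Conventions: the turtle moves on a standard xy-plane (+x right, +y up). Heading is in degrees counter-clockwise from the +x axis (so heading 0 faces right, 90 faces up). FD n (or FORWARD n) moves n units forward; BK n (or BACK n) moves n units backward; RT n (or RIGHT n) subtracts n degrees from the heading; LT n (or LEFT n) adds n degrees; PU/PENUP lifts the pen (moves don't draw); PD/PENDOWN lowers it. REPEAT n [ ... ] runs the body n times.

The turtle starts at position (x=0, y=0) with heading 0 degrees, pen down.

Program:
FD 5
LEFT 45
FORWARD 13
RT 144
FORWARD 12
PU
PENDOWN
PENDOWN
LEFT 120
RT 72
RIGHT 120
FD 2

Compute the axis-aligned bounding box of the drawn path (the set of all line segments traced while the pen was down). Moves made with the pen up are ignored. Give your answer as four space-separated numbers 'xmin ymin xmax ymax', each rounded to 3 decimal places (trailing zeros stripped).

Executing turtle program step by step:
Start: pos=(0,0), heading=0, pen down
FD 5: (0,0) -> (5,0) [heading=0, draw]
LT 45: heading 0 -> 45
FD 13: (5,0) -> (14.192,9.192) [heading=45, draw]
RT 144: heading 45 -> 261
FD 12: (14.192,9.192) -> (12.315,-2.66) [heading=261, draw]
PU: pen up
PD: pen down
PD: pen down
LT 120: heading 261 -> 21
RT 72: heading 21 -> 309
RT 120: heading 309 -> 189
FD 2: (12.315,-2.66) -> (10.34,-2.973) [heading=189, draw]
Final: pos=(10.34,-2.973), heading=189, 4 segment(s) drawn

Segment endpoints: x in {0, 5, 10.34, 12.315, 14.192}, y in {-2.973, -2.66, 0, 9.192}
xmin=0, ymin=-2.973, xmax=14.192, ymax=9.192

Answer: 0 -2.973 14.192 9.192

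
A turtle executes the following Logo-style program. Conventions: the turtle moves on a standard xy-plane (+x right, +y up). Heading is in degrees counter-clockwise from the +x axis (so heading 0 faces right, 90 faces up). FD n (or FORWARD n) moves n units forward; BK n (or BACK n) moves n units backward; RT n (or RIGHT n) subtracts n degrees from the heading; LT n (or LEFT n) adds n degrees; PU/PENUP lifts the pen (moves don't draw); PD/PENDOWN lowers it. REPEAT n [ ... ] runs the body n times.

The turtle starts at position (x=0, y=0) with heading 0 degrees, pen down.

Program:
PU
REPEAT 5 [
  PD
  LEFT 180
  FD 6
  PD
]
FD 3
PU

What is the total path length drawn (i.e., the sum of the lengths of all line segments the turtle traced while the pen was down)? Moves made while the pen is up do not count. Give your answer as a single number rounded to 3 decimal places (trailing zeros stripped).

Answer: 33

Derivation:
Executing turtle program step by step:
Start: pos=(0,0), heading=0, pen down
PU: pen up
REPEAT 5 [
  -- iteration 1/5 --
  PD: pen down
  LT 180: heading 0 -> 180
  FD 6: (0,0) -> (-6,0) [heading=180, draw]
  PD: pen down
  -- iteration 2/5 --
  PD: pen down
  LT 180: heading 180 -> 0
  FD 6: (-6,0) -> (0,0) [heading=0, draw]
  PD: pen down
  -- iteration 3/5 --
  PD: pen down
  LT 180: heading 0 -> 180
  FD 6: (0,0) -> (-6,0) [heading=180, draw]
  PD: pen down
  -- iteration 4/5 --
  PD: pen down
  LT 180: heading 180 -> 0
  FD 6: (-6,0) -> (0,0) [heading=0, draw]
  PD: pen down
  -- iteration 5/5 --
  PD: pen down
  LT 180: heading 0 -> 180
  FD 6: (0,0) -> (-6,0) [heading=180, draw]
  PD: pen down
]
FD 3: (-6,0) -> (-9,0) [heading=180, draw]
PU: pen up
Final: pos=(-9,0), heading=180, 6 segment(s) drawn

Segment lengths:
  seg 1: (0,0) -> (-6,0), length = 6
  seg 2: (-6,0) -> (0,0), length = 6
  seg 3: (0,0) -> (-6,0), length = 6
  seg 4: (-6,0) -> (0,0), length = 6
  seg 5: (0,0) -> (-6,0), length = 6
  seg 6: (-6,0) -> (-9,0), length = 3
Total = 33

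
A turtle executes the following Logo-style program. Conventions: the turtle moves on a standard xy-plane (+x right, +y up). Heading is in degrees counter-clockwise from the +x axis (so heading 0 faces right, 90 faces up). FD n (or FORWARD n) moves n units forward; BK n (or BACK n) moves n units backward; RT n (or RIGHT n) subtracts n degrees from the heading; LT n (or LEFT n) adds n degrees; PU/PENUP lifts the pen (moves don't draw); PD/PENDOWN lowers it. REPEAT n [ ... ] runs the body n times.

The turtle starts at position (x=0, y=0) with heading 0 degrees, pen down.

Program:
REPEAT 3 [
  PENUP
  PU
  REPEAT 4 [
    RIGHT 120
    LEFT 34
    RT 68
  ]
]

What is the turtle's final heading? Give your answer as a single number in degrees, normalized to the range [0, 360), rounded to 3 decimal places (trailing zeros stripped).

Answer: 312

Derivation:
Executing turtle program step by step:
Start: pos=(0,0), heading=0, pen down
REPEAT 3 [
  -- iteration 1/3 --
  PU: pen up
  PU: pen up
  REPEAT 4 [
    -- iteration 1/4 --
    RT 120: heading 0 -> 240
    LT 34: heading 240 -> 274
    RT 68: heading 274 -> 206
    -- iteration 2/4 --
    RT 120: heading 206 -> 86
    LT 34: heading 86 -> 120
    RT 68: heading 120 -> 52
    -- iteration 3/4 --
    RT 120: heading 52 -> 292
    LT 34: heading 292 -> 326
    RT 68: heading 326 -> 258
    -- iteration 4/4 --
    RT 120: heading 258 -> 138
    LT 34: heading 138 -> 172
    RT 68: heading 172 -> 104
  ]
  -- iteration 2/3 --
  PU: pen up
  PU: pen up
  REPEAT 4 [
    -- iteration 1/4 --
    RT 120: heading 104 -> 344
    LT 34: heading 344 -> 18
    RT 68: heading 18 -> 310
    -- iteration 2/4 --
    RT 120: heading 310 -> 190
    LT 34: heading 190 -> 224
    RT 68: heading 224 -> 156
    -- iteration 3/4 --
    RT 120: heading 156 -> 36
    LT 34: heading 36 -> 70
    RT 68: heading 70 -> 2
    -- iteration 4/4 --
    RT 120: heading 2 -> 242
    LT 34: heading 242 -> 276
    RT 68: heading 276 -> 208
  ]
  -- iteration 3/3 --
  PU: pen up
  PU: pen up
  REPEAT 4 [
    -- iteration 1/4 --
    RT 120: heading 208 -> 88
    LT 34: heading 88 -> 122
    RT 68: heading 122 -> 54
    -- iteration 2/4 --
    RT 120: heading 54 -> 294
    LT 34: heading 294 -> 328
    RT 68: heading 328 -> 260
    -- iteration 3/4 --
    RT 120: heading 260 -> 140
    LT 34: heading 140 -> 174
    RT 68: heading 174 -> 106
    -- iteration 4/4 --
    RT 120: heading 106 -> 346
    LT 34: heading 346 -> 20
    RT 68: heading 20 -> 312
  ]
]
Final: pos=(0,0), heading=312, 0 segment(s) drawn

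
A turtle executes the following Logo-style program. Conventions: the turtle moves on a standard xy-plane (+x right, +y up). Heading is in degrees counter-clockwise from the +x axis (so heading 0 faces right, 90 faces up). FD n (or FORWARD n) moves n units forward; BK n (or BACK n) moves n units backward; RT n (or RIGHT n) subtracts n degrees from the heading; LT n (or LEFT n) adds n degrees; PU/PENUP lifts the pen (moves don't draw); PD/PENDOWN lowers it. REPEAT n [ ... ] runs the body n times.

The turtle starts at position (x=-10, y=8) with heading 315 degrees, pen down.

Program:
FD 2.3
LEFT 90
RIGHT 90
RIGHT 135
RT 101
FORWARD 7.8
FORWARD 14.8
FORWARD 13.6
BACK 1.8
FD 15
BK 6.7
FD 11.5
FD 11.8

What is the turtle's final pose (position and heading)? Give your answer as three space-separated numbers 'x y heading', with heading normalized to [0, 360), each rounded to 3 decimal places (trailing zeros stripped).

Executing turtle program step by step:
Start: pos=(-10,8), heading=315, pen down
FD 2.3: (-10,8) -> (-8.374,6.374) [heading=315, draw]
LT 90: heading 315 -> 45
RT 90: heading 45 -> 315
RT 135: heading 315 -> 180
RT 101: heading 180 -> 79
FD 7.8: (-8.374,6.374) -> (-6.885,14.03) [heading=79, draw]
FD 14.8: (-6.885,14.03) -> (-4.061,28.558) [heading=79, draw]
FD 13.6: (-4.061,28.558) -> (-1.466,41.909) [heading=79, draw]
BK 1.8: (-1.466,41.909) -> (-1.81,40.142) [heading=79, draw]
FD 15: (-1.81,40.142) -> (1.052,54.866) [heading=79, draw]
BK 6.7: (1.052,54.866) -> (-0.226,48.289) [heading=79, draw]
FD 11.5: (-0.226,48.289) -> (1.968,59.578) [heading=79, draw]
FD 11.8: (1.968,59.578) -> (4.22,71.161) [heading=79, draw]
Final: pos=(4.22,71.161), heading=79, 9 segment(s) drawn

Answer: 4.22 71.161 79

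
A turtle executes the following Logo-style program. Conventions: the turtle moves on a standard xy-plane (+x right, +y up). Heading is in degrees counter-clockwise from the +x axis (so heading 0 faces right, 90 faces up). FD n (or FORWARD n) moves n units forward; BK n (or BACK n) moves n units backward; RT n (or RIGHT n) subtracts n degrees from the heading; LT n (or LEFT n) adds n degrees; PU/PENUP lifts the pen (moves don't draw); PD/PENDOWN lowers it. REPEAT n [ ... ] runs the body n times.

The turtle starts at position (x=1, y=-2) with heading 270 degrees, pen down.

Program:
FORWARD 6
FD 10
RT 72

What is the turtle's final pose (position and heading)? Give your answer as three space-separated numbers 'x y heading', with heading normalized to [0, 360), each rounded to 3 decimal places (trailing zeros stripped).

Executing turtle program step by step:
Start: pos=(1,-2), heading=270, pen down
FD 6: (1,-2) -> (1,-8) [heading=270, draw]
FD 10: (1,-8) -> (1,-18) [heading=270, draw]
RT 72: heading 270 -> 198
Final: pos=(1,-18), heading=198, 2 segment(s) drawn

Answer: 1 -18 198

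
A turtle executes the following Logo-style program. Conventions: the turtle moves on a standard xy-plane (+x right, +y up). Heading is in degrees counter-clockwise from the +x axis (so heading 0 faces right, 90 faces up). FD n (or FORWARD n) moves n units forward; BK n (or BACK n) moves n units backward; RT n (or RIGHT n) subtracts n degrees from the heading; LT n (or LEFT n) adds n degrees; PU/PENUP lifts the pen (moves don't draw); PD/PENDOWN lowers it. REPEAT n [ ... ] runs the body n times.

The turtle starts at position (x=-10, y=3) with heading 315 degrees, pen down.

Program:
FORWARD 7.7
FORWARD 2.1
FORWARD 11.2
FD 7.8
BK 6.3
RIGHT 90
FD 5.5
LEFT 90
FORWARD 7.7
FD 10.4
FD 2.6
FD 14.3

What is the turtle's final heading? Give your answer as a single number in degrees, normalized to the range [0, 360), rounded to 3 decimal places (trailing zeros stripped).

Answer: 315

Derivation:
Executing turtle program step by step:
Start: pos=(-10,3), heading=315, pen down
FD 7.7: (-10,3) -> (-4.555,-2.445) [heading=315, draw]
FD 2.1: (-4.555,-2.445) -> (-3.07,-3.93) [heading=315, draw]
FD 11.2: (-3.07,-3.93) -> (4.849,-11.849) [heading=315, draw]
FD 7.8: (4.849,-11.849) -> (10.365,-17.365) [heading=315, draw]
BK 6.3: (10.365,-17.365) -> (5.91,-12.91) [heading=315, draw]
RT 90: heading 315 -> 225
FD 5.5: (5.91,-12.91) -> (2.021,-16.799) [heading=225, draw]
LT 90: heading 225 -> 315
FD 7.7: (2.021,-16.799) -> (7.466,-22.244) [heading=315, draw]
FD 10.4: (7.466,-22.244) -> (14.819,-29.598) [heading=315, draw]
FD 2.6: (14.819,-29.598) -> (16.658,-31.436) [heading=315, draw]
FD 14.3: (16.658,-31.436) -> (26.77,-41.548) [heading=315, draw]
Final: pos=(26.77,-41.548), heading=315, 10 segment(s) drawn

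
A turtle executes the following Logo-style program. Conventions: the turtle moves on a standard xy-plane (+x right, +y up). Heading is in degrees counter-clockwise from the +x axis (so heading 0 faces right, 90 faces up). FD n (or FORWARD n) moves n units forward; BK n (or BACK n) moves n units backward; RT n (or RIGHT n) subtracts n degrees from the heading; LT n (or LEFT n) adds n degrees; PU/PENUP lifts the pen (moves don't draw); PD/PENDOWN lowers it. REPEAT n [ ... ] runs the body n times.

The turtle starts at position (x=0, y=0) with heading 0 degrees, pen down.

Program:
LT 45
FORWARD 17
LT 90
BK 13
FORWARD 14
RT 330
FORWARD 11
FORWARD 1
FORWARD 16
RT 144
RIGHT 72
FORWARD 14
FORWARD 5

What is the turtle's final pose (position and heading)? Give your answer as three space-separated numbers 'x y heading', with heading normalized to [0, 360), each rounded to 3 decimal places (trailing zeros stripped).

Executing turtle program step by step:
Start: pos=(0,0), heading=0, pen down
LT 45: heading 0 -> 45
FD 17: (0,0) -> (12.021,12.021) [heading=45, draw]
LT 90: heading 45 -> 135
BK 13: (12.021,12.021) -> (21.213,2.828) [heading=135, draw]
FD 14: (21.213,2.828) -> (11.314,12.728) [heading=135, draw]
RT 330: heading 135 -> 165
FD 11: (11.314,12.728) -> (0.689,15.575) [heading=165, draw]
FD 1: (0.689,15.575) -> (-0.277,15.834) [heading=165, draw]
FD 16: (-0.277,15.834) -> (-15.732,19.975) [heading=165, draw]
RT 144: heading 165 -> 21
RT 72: heading 21 -> 309
FD 14: (-15.732,19.975) -> (-6.922,9.095) [heading=309, draw]
FD 5: (-6.922,9.095) -> (-3.775,5.209) [heading=309, draw]
Final: pos=(-3.775,5.209), heading=309, 8 segment(s) drawn

Answer: -3.775 5.209 309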